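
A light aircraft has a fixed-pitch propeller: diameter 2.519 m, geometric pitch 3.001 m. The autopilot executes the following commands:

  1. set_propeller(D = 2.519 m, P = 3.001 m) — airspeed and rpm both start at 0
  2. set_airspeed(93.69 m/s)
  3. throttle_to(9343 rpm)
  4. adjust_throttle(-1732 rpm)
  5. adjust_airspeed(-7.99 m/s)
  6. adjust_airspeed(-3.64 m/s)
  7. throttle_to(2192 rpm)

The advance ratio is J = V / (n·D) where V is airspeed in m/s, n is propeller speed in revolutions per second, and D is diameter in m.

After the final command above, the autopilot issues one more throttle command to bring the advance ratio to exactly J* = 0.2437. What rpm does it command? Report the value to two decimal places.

set_propeller: D = 2.519 m, P = 3.001 m (p = P/D = 1.191346); state ← (V=0, rpm=0)
set_airspeed(93.69): V ← 93.69 m/s
throttle_to(9343): rpm ← 9343
adjust_throttle(-1732): rpm ← 9343 -1732 = 7611
adjust_airspeed(-7.99): V ← 93.69 -7.99 = 85.7 m/s
adjust_airspeed(-3.64): V ← 85.7 -3.64 = 82.06 m/s
throttle_to(2192): rpm ← 2192
final state: V = 82.06 m/s, rpm = 2192 → n = rpm/60 = 36.533333 rev/s
target J* = 0.2437; solve J* = V/(n·D) for n: n = V/(J*·D) = 82.06/(0.2437 × 2.519) = 133.674268 rev/s
rpm = 60·n = 8020.456105

rpm = 8020.46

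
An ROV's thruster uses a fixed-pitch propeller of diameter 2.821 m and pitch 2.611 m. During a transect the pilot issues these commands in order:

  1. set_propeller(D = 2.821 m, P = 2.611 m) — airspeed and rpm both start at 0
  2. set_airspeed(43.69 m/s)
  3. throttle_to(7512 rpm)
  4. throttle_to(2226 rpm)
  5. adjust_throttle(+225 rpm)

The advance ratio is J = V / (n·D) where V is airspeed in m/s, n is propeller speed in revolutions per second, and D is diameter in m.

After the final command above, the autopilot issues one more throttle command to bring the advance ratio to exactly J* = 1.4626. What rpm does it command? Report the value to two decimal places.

set_propeller: D = 2.821 m, P = 2.611 m (p = P/D = 0.925558); state ← (V=0, rpm=0)
set_airspeed(43.69): V ← 43.69 m/s
throttle_to(7512): rpm ← 7512
throttle_to(2226): rpm ← 2226
adjust_throttle(+225): rpm ← 2226 +225 = 2451
final state: V = 43.69 m/s, rpm = 2451 → n = rpm/60 = 40.850000 rev/s
target J* = 1.4626; solve J* = V/(n·D) for n: n = V/(J*·D) = 43.69/(1.4626 × 2.821) = 10.588962 rev/s
rpm = 60·n = 635.337720

rpm = 635.34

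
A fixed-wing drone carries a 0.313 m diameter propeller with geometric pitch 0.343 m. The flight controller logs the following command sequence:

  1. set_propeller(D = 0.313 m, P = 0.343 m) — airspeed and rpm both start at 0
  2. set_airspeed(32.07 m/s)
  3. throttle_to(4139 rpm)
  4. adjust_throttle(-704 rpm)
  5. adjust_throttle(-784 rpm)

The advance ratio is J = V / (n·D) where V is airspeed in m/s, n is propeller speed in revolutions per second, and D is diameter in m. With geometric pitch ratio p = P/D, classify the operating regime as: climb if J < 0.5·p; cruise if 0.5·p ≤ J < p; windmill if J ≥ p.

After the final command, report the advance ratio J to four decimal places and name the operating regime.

J = 2.3190, regime = windmill

set_propeller: D = 0.313 m, P = 0.343 m (p = P/D = 1.095847); state ← (V=0, rpm=0)
set_airspeed(32.07): V ← 32.07 m/s
throttle_to(4139): rpm ← 4139
adjust_throttle(-704): rpm ← 4139 -704 = 3435
adjust_throttle(-784): rpm ← 3435 -784 = 2651
final state: V = 32.07 m/s, rpm = 2651 → n = rpm/60 = 44.183333 rev/s
J = V / (n·D) = 32.07 / (44.183333 × 0.313) = 2.318975
regime bands: climb J<0.5479 | cruise [0.5479, 1.0958) | windmill J≥1.0958
J = 2.3190 → windmill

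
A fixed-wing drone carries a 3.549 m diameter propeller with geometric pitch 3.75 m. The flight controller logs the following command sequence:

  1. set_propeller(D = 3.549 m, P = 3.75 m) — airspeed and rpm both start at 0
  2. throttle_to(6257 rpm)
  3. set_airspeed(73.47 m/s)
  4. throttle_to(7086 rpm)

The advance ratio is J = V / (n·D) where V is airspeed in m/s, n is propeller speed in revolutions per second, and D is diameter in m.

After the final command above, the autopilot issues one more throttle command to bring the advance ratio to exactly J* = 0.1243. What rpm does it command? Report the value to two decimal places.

rpm = 9992.73

set_propeller: D = 3.549 m, P = 3.75 m (p = P/D = 1.056636); state ← (V=0, rpm=0)
throttle_to(6257): rpm ← 6257
set_airspeed(73.47): V ← 73.47 m/s
throttle_to(7086): rpm ← 7086
final state: V = 73.47 m/s, rpm = 7086 → n = rpm/60 = 118.100000 rev/s
target J* = 0.1243; solve J* = V/(n·D) for n: n = V/(J*·D) = 73.47/(0.1243 × 3.549) = 166.545504 rev/s
rpm = 60·n = 9992.730211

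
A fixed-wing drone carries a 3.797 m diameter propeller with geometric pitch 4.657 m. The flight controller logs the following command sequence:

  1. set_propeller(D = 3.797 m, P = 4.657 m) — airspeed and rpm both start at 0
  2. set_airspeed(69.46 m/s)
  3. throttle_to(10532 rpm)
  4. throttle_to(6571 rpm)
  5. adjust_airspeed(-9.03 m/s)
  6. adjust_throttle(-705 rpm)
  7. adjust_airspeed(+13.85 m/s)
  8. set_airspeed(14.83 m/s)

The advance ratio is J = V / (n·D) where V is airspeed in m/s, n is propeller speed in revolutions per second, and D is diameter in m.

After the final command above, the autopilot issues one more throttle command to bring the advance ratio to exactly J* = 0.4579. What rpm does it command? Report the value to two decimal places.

set_propeller: D = 3.797 m, P = 4.657 m (p = P/D = 1.226495); state ← (V=0, rpm=0)
set_airspeed(69.46): V ← 69.46 m/s
throttle_to(10532): rpm ← 10532
throttle_to(6571): rpm ← 6571
adjust_airspeed(-9.03): V ← 69.46 -9.03 = 60.43 m/s
adjust_throttle(-705): rpm ← 6571 -705 = 5866
adjust_airspeed(+13.85): V ← 60.43 +13.85 = 74.28 m/s
set_airspeed(14.83): V ← 14.83 m/s
final state: V = 14.83 m/s, rpm = 5866 → n = rpm/60 = 97.766667 rev/s
target J* = 0.4579; solve J* = V/(n·D) for n: n = V/(J*·D) = 14.83/(0.4579 × 3.797) = 8.529624 rev/s
rpm = 60·n = 511.777467

rpm = 511.78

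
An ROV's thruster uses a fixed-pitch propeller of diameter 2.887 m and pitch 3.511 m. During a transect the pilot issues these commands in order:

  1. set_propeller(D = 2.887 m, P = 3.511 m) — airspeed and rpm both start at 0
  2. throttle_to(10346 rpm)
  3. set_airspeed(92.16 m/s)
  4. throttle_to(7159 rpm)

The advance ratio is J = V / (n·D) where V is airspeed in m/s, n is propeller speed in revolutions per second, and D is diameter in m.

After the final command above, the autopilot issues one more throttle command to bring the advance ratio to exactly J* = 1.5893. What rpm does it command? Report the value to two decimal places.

rpm = 1205.15

set_propeller: D = 2.887 m, P = 3.511 m (p = P/D = 1.216141); state ← (V=0, rpm=0)
throttle_to(10346): rpm ← 10346
set_airspeed(92.16): V ← 92.16 m/s
throttle_to(7159): rpm ← 7159
final state: V = 92.16 m/s, rpm = 7159 → n = rpm/60 = 119.316667 rev/s
target J* = 1.5893; solve J* = V/(n·D) for n: n = V/(J*·D) = 92.16/(1.5893 × 2.887) = 20.085831 rev/s
rpm = 60·n = 1205.149845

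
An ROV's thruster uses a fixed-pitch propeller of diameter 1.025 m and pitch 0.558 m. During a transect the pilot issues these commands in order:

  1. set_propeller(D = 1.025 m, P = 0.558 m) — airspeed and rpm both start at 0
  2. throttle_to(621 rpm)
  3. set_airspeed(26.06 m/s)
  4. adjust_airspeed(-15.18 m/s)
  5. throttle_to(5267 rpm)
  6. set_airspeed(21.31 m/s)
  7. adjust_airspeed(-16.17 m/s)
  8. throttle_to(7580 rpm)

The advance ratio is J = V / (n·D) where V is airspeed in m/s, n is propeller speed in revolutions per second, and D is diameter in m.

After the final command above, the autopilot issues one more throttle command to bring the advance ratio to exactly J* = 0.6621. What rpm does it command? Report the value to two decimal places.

rpm = 454.43

set_propeller: D = 1.025 m, P = 0.558 m (p = P/D = 0.544390); state ← (V=0, rpm=0)
throttle_to(621): rpm ← 621
set_airspeed(26.06): V ← 26.06 m/s
adjust_airspeed(-15.18): V ← 26.06 -15.18 = 10.88 m/s
throttle_to(5267): rpm ← 5267
set_airspeed(21.31): V ← 21.31 m/s
adjust_airspeed(-16.17): V ← 21.31 -16.17 = 5.14 m/s
throttle_to(7580): rpm ← 7580
final state: V = 5.14 m/s, rpm = 7580 → n = rpm/60 = 126.333333 rev/s
target J* = 0.6621; solve J* = V/(n·D) for n: n = V/(J*·D) = 5.14/(0.6621 × 1.025) = 7.573832 rev/s
rpm = 60·n = 454.429918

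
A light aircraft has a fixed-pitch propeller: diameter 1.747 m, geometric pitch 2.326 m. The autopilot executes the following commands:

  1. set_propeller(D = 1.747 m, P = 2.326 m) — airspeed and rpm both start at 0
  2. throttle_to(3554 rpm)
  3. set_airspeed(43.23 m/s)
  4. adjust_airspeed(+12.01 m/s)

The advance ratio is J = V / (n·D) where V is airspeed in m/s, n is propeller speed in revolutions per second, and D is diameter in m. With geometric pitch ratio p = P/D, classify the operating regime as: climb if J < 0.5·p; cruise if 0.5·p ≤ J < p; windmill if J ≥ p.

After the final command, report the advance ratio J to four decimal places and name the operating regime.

J = 0.5338, regime = climb

set_propeller: D = 1.747 m, P = 2.326 m (p = P/D = 1.331425); state ← (V=0, rpm=0)
throttle_to(3554): rpm ← 3554
set_airspeed(43.23): V ← 43.23 m/s
adjust_airspeed(+12.01): V ← 43.23 +12.01 = 55.24 m/s
final state: V = 55.24 m/s, rpm = 3554 → n = rpm/60 = 59.233333 rev/s
J = V / (n·D) = 55.24 / (59.233333 × 1.747) = 0.533820
regime bands: climb J<0.6657 | cruise [0.6657, 1.3314) | windmill J≥1.3314
J = 0.5338 → climb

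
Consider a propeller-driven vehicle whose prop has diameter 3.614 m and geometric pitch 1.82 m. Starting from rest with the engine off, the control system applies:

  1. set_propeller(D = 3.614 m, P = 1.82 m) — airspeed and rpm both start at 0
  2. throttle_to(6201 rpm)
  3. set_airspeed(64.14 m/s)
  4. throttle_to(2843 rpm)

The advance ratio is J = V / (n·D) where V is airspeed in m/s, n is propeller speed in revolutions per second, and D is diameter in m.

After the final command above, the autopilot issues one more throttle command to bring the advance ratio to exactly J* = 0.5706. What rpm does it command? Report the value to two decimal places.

set_propeller: D = 3.614 m, P = 1.82 m (p = P/D = 0.503597); state ← (V=0, rpm=0)
throttle_to(6201): rpm ← 6201
set_airspeed(64.14): V ← 64.14 m/s
throttle_to(2843): rpm ← 2843
final state: V = 64.14 m/s, rpm = 2843 → n = rpm/60 = 47.383333 rev/s
target J* = 0.5706; solve J* = V/(n·D) for n: n = V/(J*·D) = 64.14/(0.5706 × 3.614) = 31.103484 rev/s
rpm = 60·n = 1866.209047

rpm = 1866.21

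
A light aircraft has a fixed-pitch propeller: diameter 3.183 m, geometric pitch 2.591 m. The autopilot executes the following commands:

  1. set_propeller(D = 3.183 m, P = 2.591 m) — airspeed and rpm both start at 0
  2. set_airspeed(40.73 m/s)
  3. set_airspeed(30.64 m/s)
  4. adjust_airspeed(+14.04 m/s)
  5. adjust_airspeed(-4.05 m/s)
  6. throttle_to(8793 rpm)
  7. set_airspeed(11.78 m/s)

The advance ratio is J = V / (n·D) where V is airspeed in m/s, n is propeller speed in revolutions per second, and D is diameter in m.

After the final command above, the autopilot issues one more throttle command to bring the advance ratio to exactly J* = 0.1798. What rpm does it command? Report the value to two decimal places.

set_propeller: D = 3.183 m, P = 2.591 m (p = P/D = 0.814012); state ← (V=0, rpm=0)
set_airspeed(40.73): V ← 40.73 m/s
set_airspeed(30.64): V ← 30.64 m/s
adjust_airspeed(+14.04): V ← 30.64 +14.04 = 44.68 m/s
adjust_airspeed(-4.05): V ← 44.68 -4.05 = 40.63 m/s
throttle_to(8793): rpm ← 8793
set_airspeed(11.78): V ← 11.78 m/s
final state: V = 11.78 m/s, rpm = 8793 → n = rpm/60 = 146.550000 rev/s
target J* = 0.1798; solve J* = V/(n·D) for n: n = V/(J*·D) = 11.78/(0.1798 × 3.183) = 20.583488 rev/s
rpm = 60·n = 1235.009263

rpm = 1235.01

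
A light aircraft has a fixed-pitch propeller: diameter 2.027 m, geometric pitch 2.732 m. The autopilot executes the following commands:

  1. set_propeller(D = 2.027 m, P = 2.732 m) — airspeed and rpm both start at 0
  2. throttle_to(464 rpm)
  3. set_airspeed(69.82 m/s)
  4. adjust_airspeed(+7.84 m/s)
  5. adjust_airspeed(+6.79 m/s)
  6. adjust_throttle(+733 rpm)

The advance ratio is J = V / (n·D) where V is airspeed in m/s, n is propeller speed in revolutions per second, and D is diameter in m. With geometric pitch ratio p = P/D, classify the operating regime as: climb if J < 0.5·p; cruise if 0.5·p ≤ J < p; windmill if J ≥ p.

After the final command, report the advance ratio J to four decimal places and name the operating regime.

J = 2.0883, regime = windmill

set_propeller: D = 2.027 m, P = 2.732 m (p = P/D = 1.347805); state ← (V=0, rpm=0)
throttle_to(464): rpm ← 464
set_airspeed(69.82): V ← 69.82 m/s
adjust_airspeed(+7.84): V ← 69.82 +7.84 = 77.66 m/s
adjust_airspeed(+6.79): V ← 77.66 +6.79 = 84.45 m/s
adjust_throttle(+733): rpm ← 464 +733 = 1197
final state: V = 84.45 m/s, rpm = 1197 → n = rpm/60 = 19.950000 rev/s
J = V / (n·D) = 84.45 / (19.950000 × 2.027) = 2.088349
regime bands: climb J<0.6739 | cruise [0.6739, 1.3478) | windmill J≥1.3478
J = 2.0883 → windmill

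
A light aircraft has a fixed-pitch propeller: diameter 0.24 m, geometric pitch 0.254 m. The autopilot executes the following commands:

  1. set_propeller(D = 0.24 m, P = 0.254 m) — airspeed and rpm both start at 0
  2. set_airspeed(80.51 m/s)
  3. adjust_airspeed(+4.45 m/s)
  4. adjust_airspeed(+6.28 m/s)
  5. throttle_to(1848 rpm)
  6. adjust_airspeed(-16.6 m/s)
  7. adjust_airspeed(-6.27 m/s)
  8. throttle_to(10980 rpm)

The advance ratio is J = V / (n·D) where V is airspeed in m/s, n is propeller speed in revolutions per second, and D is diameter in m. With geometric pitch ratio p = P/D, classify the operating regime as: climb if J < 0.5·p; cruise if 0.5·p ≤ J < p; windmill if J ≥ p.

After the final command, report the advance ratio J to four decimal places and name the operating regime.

set_propeller: D = 0.24 m, P = 0.254 m (p = P/D = 1.058333); state ← (V=0, rpm=0)
set_airspeed(80.51): V ← 80.51 m/s
adjust_airspeed(+4.45): V ← 80.51 +4.45 = 84.96 m/s
adjust_airspeed(+6.28): V ← 84.96 +6.28 = 91.24 m/s
throttle_to(1848): rpm ← 1848
adjust_airspeed(-16.6): V ← 91.24 -16.6 = 74.64 m/s
adjust_airspeed(-6.27): V ← 74.64 -6.27 = 68.37 m/s
throttle_to(10980): rpm ← 10980
final state: V = 68.37 m/s, rpm = 10980 → n = rpm/60 = 183.000000 rev/s
J = V / (n·D) = 68.37 / (183.000000 × 0.24) = 1.556694
regime bands: climb J<0.5292 | cruise [0.5292, 1.0583) | windmill J≥1.0583
J = 1.5567 → windmill

J = 1.5567, regime = windmill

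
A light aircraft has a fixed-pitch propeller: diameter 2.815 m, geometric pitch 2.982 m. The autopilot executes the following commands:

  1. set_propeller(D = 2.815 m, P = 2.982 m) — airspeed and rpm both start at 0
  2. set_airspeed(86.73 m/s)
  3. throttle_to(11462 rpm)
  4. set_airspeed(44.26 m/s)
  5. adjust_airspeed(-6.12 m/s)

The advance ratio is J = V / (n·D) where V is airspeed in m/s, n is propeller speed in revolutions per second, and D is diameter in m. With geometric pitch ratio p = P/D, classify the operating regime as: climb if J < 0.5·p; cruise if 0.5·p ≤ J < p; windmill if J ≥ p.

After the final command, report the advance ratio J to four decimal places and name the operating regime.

set_propeller: D = 2.815 m, P = 2.982 m (p = P/D = 1.059325); state ← (V=0, rpm=0)
set_airspeed(86.73): V ← 86.73 m/s
throttle_to(11462): rpm ← 11462
set_airspeed(44.26): V ← 44.26 m/s
adjust_airspeed(-6.12): V ← 44.26 -6.12 = 38.14 m/s
final state: V = 38.14 m/s, rpm = 11462 → n = rpm/60 = 191.033333 rev/s
J = V / (n·D) = 38.14 / (191.033333 × 2.815) = 0.070924
regime bands: climb J<0.5297 | cruise [0.5297, 1.0593) | windmill J≥1.0593
J = 0.0709 → climb

J = 0.0709, regime = climb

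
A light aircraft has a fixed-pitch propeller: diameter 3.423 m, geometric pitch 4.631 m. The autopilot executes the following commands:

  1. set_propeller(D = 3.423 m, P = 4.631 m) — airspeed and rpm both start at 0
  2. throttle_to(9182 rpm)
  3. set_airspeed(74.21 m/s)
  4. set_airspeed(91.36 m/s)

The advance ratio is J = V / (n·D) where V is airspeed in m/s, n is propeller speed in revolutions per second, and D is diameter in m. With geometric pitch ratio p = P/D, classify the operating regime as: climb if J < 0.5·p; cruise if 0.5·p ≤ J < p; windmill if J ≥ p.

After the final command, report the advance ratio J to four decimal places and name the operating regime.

set_propeller: D = 3.423 m, P = 4.631 m (p = P/D = 1.352907); state ← (V=0, rpm=0)
throttle_to(9182): rpm ← 9182
set_airspeed(74.21): V ← 74.21 m/s
set_airspeed(91.36): V ← 91.36 m/s
final state: V = 91.36 m/s, rpm = 9182 → n = rpm/60 = 153.033333 rev/s
J = V / (n·D) = 91.36 / (153.033333 × 3.423) = 0.174407
regime bands: climb J<0.6765 | cruise [0.6765, 1.3529) | windmill J≥1.3529
J = 0.1744 → climb

J = 0.1744, regime = climb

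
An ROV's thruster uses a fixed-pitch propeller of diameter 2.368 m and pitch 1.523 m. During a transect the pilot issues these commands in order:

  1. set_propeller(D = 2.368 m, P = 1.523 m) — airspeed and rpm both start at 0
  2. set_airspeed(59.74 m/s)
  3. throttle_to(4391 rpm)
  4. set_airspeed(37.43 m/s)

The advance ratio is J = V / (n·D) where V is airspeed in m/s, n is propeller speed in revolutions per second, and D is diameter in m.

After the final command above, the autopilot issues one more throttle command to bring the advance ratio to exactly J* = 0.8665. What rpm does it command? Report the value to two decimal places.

set_propeller: D = 2.368 m, P = 1.523 m (p = P/D = 0.643159); state ← (V=0, rpm=0)
set_airspeed(59.74): V ← 59.74 m/s
throttle_to(4391): rpm ← 4391
set_airspeed(37.43): V ← 37.43 m/s
final state: V = 37.43 m/s, rpm = 4391 → n = rpm/60 = 73.183333 rev/s
target J* = 0.8665; solve J* = V/(n·D) for n: n = V/(J*·D) = 37.43/(0.8665 × 2.368) = 18.241879 rev/s
rpm = 60·n = 1094.512718

rpm = 1094.51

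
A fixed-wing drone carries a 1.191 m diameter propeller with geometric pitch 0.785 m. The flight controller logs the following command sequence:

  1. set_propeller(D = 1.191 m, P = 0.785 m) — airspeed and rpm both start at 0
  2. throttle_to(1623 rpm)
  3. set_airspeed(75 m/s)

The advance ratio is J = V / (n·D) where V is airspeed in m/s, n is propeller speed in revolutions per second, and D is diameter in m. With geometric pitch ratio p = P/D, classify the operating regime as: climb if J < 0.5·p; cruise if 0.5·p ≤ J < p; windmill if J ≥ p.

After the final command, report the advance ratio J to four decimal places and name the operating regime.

set_propeller: D = 1.191 m, P = 0.785 m (p = P/D = 0.659110); state ← (V=0, rpm=0)
throttle_to(1623): rpm ← 1623
set_airspeed(75): V ← 75 m/s
final state: V = 75 m/s, rpm = 1623 → n = rpm/60 = 27.050000 rev/s
J = V / (n·D) = 75 / (27.050000 × 1.191) = 2.327996
regime bands: climb J<0.3296 | cruise [0.3296, 0.6591) | windmill J≥0.6591
J = 2.3280 → windmill

J = 2.3280, regime = windmill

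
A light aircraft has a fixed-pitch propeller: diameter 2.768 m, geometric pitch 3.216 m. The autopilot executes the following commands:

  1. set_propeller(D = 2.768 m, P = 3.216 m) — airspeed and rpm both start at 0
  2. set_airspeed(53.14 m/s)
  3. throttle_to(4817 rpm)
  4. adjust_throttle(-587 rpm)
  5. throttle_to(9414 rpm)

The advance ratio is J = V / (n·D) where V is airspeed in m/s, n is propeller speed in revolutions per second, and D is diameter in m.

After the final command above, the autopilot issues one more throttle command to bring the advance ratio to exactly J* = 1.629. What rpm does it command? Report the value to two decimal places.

rpm = 707.11

set_propeller: D = 2.768 m, P = 3.216 m (p = P/D = 1.161850); state ← (V=0, rpm=0)
set_airspeed(53.14): V ← 53.14 m/s
throttle_to(4817): rpm ← 4817
adjust_throttle(-587): rpm ← 4817 -587 = 4230
throttle_to(9414): rpm ← 9414
final state: V = 53.14 m/s, rpm = 9414 → n = rpm/60 = 156.900000 rev/s
target J* = 1.629; solve J* = V/(n·D) for n: n = V/(J*·D) = 53.14/(1.629 × 2.768) = 11.785130 rev/s
rpm = 60·n = 707.107804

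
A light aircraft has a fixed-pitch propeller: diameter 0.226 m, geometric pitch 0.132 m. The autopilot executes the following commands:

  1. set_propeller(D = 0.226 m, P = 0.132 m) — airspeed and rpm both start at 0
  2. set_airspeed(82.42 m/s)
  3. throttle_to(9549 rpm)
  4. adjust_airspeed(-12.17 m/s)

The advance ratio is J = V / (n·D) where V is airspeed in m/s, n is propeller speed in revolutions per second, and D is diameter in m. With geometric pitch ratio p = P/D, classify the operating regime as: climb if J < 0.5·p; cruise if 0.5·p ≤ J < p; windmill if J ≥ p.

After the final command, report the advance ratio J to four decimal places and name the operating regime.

J = 1.9531, regime = windmill

set_propeller: D = 0.226 m, P = 0.132 m (p = P/D = 0.584071); state ← (V=0, rpm=0)
set_airspeed(82.42): V ← 82.42 m/s
throttle_to(9549): rpm ← 9549
adjust_airspeed(-12.17): V ← 82.42 -12.17 = 70.25 m/s
final state: V = 70.25 m/s, rpm = 9549 → n = rpm/60 = 159.150000 rev/s
J = V / (n·D) = 70.25 / (159.150000 × 0.226) = 1.953130
regime bands: climb J<0.2920 | cruise [0.2920, 0.5841) | windmill J≥0.5841
J = 1.9531 → windmill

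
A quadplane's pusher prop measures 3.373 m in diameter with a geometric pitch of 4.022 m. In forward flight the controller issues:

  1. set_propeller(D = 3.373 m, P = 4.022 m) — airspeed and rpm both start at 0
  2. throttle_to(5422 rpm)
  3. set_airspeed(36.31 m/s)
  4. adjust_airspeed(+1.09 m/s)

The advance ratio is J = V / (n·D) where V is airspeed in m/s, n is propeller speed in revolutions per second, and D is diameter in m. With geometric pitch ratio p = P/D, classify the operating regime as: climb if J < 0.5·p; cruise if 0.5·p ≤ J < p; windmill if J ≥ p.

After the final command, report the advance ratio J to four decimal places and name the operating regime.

set_propeller: D = 3.373 m, P = 4.022 m (p = P/D = 1.192410); state ← (V=0, rpm=0)
throttle_to(5422): rpm ← 5422
set_airspeed(36.31): V ← 36.31 m/s
adjust_airspeed(+1.09): V ← 36.31 +1.09 = 37.4 m/s
final state: V = 37.4 m/s, rpm = 5422 → n = rpm/60 = 90.366667 rev/s
J = V / (n·D) = 37.4 / (90.366667 × 3.373) = 0.122701
regime bands: climb J<0.5962 | cruise [0.5962, 1.1924) | windmill J≥1.1924
J = 0.1227 → climb

J = 0.1227, regime = climb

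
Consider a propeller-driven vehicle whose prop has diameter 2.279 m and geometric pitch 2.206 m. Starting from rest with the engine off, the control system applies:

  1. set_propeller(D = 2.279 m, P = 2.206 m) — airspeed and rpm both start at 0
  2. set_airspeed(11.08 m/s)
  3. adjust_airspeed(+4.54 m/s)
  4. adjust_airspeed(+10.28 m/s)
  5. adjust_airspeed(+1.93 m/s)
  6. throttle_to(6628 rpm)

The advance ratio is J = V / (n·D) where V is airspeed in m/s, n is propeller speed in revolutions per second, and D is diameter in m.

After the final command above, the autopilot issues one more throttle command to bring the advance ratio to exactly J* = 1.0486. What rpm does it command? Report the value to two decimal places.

set_propeller: D = 2.279 m, P = 2.206 m (p = P/D = 0.967968); state ← (V=0, rpm=0)
set_airspeed(11.08): V ← 11.08 m/s
adjust_airspeed(+4.54): V ← 11.08 +4.54 = 15.62 m/s
adjust_airspeed(+10.28): V ← 15.62 +10.28 = 25.9 m/s
adjust_airspeed(+1.93): V ← 25.9 +1.93 = 27.83 m/s
throttle_to(6628): rpm ← 6628
final state: V = 27.83 m/s, rpm = 6628 → n = rpm/60 = 110.466667 rev/s
target J* = 1.0486; solve J* = V/(n·D) for n: n = V/(J*·D) = 27.83/(1.0486 × 2.279) = 11.645524 rev/s
rpm = 60·n = 698.731429

rpm = 698.73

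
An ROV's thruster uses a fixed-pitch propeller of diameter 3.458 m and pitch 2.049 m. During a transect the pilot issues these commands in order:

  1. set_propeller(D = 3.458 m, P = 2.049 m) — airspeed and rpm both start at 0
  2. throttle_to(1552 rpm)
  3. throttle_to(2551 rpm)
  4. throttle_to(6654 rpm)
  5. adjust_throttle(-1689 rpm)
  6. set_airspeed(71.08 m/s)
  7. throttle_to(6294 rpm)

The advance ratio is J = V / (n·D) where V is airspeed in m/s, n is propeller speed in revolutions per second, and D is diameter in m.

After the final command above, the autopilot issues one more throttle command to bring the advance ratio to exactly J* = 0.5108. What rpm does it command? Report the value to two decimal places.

rpm = 2414.48

set_propeller: D = 3.458 m, P = 2.049 m (p = P/D = 0.592539); state ← (V=0, rpm=0)
throttle_to(1552): rpm ← 1552
throttle_to(2551): rpm ← 2551
throttle_to(6654): rpm ← 6654
adjust_throttle(-1689): rpm ← 6654 -1689 = 4965
set_airspeed(71.08): V ← 71.08 m/s
throttle_to(6294): rpm ← 6294
final state: V = 71.08 m/s, rpm = 6294 → n = rpm/60 = 104.900000 rev/s
target J* = 0.5108; solve J* = V/(n·D) for n: n = V/(J*·D) = 71.08/(0.5108 × 3.458) = 40.241257 rev/s
rpm = 60·n = 2414.475439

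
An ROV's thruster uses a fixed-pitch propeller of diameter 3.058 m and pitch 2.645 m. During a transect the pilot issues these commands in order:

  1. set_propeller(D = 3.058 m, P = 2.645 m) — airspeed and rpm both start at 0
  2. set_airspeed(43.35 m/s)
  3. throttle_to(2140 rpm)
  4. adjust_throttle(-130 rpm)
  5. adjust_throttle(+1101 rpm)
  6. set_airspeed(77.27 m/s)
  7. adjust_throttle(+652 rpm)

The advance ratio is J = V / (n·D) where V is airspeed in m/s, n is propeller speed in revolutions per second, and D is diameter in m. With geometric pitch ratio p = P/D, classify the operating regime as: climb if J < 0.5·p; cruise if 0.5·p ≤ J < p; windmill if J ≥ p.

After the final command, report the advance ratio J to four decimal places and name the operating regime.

J = 0.4029, regime = climb

set_propeller: D = 3.058 m, P = 2.645 m (p = P/D = 0.864944); state ← (V=0, rpm=0)
set_airspeed(43.35): V ← 43.35 m/s
throttle_to(2140): rpm ← 2140
adjust_throttle(-130): rpm ← 2140 -130 = 2010
adjust_throttle(+1101): rpm ← 2010 +1101 = 3111
set_airspeed(77.27): V ← 77.27 m/s
adjust_throttle(+652): rpm ← 3111 +652 = 3763
final state: V = 77.27 m/s, rpm = 3763 → n = rpm/60 = 62.716667 rev/s
J = V / (n·D) = 77.27 / (62.716667 × 3.058) = 0.402894
regime bands: climb J<0.4325 | cruise [0.4325, 0.8649) | windmill J≥0.8649
J = 0.4029 → climb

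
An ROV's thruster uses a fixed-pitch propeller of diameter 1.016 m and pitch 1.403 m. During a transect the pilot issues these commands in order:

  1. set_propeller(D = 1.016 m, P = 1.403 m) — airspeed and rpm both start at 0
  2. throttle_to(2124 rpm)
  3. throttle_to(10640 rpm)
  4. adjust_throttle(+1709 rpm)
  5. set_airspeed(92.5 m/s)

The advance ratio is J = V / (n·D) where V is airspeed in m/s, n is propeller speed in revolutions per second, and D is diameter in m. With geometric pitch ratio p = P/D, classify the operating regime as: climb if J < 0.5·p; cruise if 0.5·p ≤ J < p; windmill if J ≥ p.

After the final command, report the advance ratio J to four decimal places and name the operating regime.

set_propeller: D = 1.016 m, P = 1.403 m (p = P/D = 1.380906); state ← (V=0, rpm=0)
throttle_to(2124): rpm ← 2124
throttle_to(10640): rpm ← 10640
adjust_throttle(+1709): rpm ← 10640 +1709 = 12349
set_airspeed(92.5): V ← 92.5 m/s
final state: V = 92.5 m/s, rpm = 12349 → n = rpm/60 = 205.816667 rev/s
J = V / (n·D) = 92.5 / (205.816667 × 1.016) = 0.442351
regime bands: climb J<0.6905 | cruise [0.6905, 1.3809) | windmill J≥1.3809
J = 0.4424 → climb

J = 0.4424, regime = climb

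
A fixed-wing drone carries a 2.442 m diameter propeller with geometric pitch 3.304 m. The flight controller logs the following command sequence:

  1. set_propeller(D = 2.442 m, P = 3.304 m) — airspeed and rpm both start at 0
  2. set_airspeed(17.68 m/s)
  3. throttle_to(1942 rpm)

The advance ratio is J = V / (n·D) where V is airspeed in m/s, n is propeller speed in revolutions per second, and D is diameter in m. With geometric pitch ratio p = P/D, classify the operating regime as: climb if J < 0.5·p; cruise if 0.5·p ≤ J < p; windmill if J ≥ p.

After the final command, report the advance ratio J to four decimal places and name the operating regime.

J = 0.2237, regime = climb

set_propeller: D = 2.442 m, P = 3.304 m (p = P/D = 1.352989); state ← (V=0, rpm=0)
set_airspeed(17.68): V ← 17.68 m/s
throttle_to(1942): rpm ← 1942
final state: V = 17.68 m/s, rpm = 1942 → n = rpm/60 = 32.366667 rev/s
J = V / (n·D) = 17.68 / (32.366667 × 2.442) = 0.223686
regime bands: climb J<0.6765 | cruise [0.6765, 1.3530) | windmill J≥1.3530
J = 0.2237 → climb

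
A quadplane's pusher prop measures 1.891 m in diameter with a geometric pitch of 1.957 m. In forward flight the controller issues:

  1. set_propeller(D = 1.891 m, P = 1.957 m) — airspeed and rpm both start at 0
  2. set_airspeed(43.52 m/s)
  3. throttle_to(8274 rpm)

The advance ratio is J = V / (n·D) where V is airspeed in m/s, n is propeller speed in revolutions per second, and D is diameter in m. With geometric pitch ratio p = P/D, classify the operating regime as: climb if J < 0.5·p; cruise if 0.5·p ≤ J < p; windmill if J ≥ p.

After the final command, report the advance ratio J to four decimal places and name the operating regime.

set_propeller: D = 1.891 m, P = 1.957 m (p = P/D = 1.034902); state ← (V=0, rpm=0)
set_airspeed(43.52): V ← 43.52 m/s
throttle_to(8274): rpm ← 8274
final state: V = 43.52 m/s, rpm = 8274 → n = rpm/60 = 137.900000 rev/s
J = V / (n·D) = 43.52 / (137.900000 × 1.891) = 0.166891
regime bands: climb J<0.5175 | cruise [0.5175, 1.0349) | windmill J≥1.0349
J = 0.1669 → climb

J = 0.1669, regime = climb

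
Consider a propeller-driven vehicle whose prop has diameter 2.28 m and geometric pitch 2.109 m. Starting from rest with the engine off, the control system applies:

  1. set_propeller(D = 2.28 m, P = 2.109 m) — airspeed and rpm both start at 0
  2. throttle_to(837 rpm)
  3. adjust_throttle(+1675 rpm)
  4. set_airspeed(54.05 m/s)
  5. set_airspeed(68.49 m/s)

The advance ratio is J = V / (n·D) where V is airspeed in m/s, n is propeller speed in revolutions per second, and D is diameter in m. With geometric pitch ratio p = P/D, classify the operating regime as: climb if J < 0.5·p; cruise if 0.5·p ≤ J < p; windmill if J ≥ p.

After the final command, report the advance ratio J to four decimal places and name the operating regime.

set_propeller: D = 2.28 m, P = 2.109 m (p = P/D = 0.925000); state ← (V=0, rpm=0)
throttle_to(837): rpm ← 837
adjust_throttle(+1675): rpm ← 837 +1675 = 2512
set_airspeed(54.05): V ← 54.05 m/s
set_airspeed(68.49): V ← 68.49 m/s
final state: V = 68.49 m/s, rpm = 2512 → n = rpm/60 = 41.866667 rev/s
J = V / (n·D) = 68.49 / (41.866667 × 2.28) = 0.717503
regime bands: climb J<0.4625 | cruise [0.4625, 0.9250) | windmill J≥0.9250
J = 0.7175 → cruise

J = 0.7175, regime = cruise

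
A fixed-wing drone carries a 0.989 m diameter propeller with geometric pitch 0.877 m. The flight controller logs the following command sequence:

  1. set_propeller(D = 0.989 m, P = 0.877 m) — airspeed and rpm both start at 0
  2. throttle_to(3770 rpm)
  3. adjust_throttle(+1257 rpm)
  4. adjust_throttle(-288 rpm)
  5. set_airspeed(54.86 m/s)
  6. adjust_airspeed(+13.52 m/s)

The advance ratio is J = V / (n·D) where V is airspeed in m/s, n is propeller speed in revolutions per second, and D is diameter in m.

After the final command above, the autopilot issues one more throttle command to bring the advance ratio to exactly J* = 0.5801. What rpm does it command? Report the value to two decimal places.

rpm = 7151.24

set_propeller: D = 0.989 m, P = 0.877 m (p = P/D = 0.886754); state ← (V=0, rpm=0)
throttle_to(3770): rpm ← 3770
adjust_throttle(+1257): rpm ← 3770 +1257 = 5027
adjust_throttle(-288): rpm ← 5027 -288 = 4739
set_airspeed(54.86): V ← 54.86 m/s
adjust_airspeed(+13.52): V ← 54.86 +13.52 = 68.38 m/s
final state: V = 68.38 m/s, rpm = 4739 → n = rpm/60 = 78.983333 rev/s
target J* = 0.5801; solve J* = V/(n·D) for n: n = V/(J*·D) = 68.38/(0.5801 × 0.989) = 119.187288 rev/s
rpm = 60·n = 7151.237305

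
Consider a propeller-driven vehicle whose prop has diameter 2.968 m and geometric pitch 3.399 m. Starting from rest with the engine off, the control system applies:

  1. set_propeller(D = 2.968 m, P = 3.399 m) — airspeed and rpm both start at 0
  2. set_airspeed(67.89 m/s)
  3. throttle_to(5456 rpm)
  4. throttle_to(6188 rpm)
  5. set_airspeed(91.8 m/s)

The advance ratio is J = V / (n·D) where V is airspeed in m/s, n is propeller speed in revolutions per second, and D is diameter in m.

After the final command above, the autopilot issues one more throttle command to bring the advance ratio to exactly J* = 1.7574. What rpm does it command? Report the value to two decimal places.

set_propeller: D = 2.968 m, P = 3.399 m (p = P/D = 1.145216); state ← (V=0, rpm=0)
set_airspeed(67.89): V ← 67.89 m/s
throttle_to(5456): rpm ← 5456
throttle_to(6188): rpm ← 6188
set_airspeed(91.8): V ← 91.8 m/s
final state: V = 91.8 m/s, rpm = 6188 → n = rpm/60 = 103.133333 rev/s
target J* = 1.7574; solve J* = V/(n·D) for n: n = V/(J*·D) = 91.8/(1.7574 × 2.968) = 17.599817 rev/s
rpm = 60·n = 1055.989045

rpm = 1055.99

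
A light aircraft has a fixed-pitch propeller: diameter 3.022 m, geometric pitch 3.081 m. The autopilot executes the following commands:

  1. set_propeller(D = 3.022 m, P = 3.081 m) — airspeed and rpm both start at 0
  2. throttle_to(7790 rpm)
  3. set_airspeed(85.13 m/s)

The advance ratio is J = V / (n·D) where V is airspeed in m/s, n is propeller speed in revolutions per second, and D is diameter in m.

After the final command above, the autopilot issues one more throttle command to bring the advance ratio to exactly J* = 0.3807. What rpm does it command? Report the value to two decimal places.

set_propeller: D = 3.022 m, P = 3.081 m (p = P/D = 1.019523); state ← (V=0, rpm=0)
throttle_to(7790): rpm ← 7790
set_airspeed(85.13): V ← 85.13 m/s
final state: V = 85.13 m/s, rpm = 7790 → n = rpm/60 = 129.833333 rev/s
target J* = 0.3807; solve J* = V/(n·D) for n: n = V/(J*·D) = 85.13/(0.3807 × 3.022) = 73.995498 rev/s
rpm = 60·n = 4439.729872

rpm = 4439.73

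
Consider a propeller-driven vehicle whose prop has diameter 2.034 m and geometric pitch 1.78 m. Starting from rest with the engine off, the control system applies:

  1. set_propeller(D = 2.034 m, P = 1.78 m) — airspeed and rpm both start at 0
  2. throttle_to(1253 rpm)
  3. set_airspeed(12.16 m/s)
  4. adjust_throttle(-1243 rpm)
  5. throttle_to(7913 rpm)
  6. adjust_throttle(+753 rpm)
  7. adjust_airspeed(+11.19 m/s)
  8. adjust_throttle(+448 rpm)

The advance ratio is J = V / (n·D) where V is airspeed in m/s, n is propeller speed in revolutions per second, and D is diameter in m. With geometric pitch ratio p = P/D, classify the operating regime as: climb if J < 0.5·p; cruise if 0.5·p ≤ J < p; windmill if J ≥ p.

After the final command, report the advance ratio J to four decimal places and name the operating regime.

set_propeller: D = 2.034 m, P = 1.78 m (p = P/D = 0.875123); state ← (V=0, rpm=0)
throttle_to(1253): rpm ← 1253
set_airspeed(12.16): V ← 12.16 m/s
adjust_throttle(-1243): rpm ← 1253 -1243 = 10
throttle_to(7913): rpm ← 7913
adjust_throttle(+753): rpm ← 7913 +753 = 8666
adjust_airspeed(+11.19): V ← 12.16 +11.19 = 23.35 m/s
adjust_throttle(+448): rpm ← 8666 +448 = 9114
final state: V = 23.35 m/s, rpm = 9114 → n = rpm/60 = 151.900000 rev/s
J = V / (n·D) = 23.35 / (151.900000 × 2.034) = 0.075575
regime bands: climb J<0.4376 | cruise [0.4376, 0.8751) | windmill J≥0.8751
J = 0.0756 → climb

J = 0.0756, regime = climb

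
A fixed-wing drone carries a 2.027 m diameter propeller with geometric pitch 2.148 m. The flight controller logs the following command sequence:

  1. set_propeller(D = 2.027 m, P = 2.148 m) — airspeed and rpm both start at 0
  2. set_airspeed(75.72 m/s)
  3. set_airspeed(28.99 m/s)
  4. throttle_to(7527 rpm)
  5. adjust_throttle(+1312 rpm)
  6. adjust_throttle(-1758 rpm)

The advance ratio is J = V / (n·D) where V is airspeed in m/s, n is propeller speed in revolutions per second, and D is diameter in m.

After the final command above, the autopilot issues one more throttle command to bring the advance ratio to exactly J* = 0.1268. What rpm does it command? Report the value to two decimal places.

rpm = 6767.47

set_propeller: D = 2.027 m, P = 2.148 m (p = P/D = 1.059694); state ← (V=0, rpm=0)
set_airspeed(75.72): V ← 75.72 m/s
set_airspeed(28.99): V ← 28.99 m/s
throttle_to(7527): rpm ← 7527
adjust_throttle(+1312): rpm ← 7527 +1312 = 8839
adjust_throttle(-1758): rpm ← 8839 -1758 = 7081
final state: V = 28.99 m/s, rpm = 7081 → n = rpm/60 = 118.016667 rev/s
target J* = 0.1268; solve J* = V/(n·D) for n: n = V/(J*·D) = 28.99/(0.1268 × 2.027) = 112.791199 rev/s
rpm = 60·n = 6767.471936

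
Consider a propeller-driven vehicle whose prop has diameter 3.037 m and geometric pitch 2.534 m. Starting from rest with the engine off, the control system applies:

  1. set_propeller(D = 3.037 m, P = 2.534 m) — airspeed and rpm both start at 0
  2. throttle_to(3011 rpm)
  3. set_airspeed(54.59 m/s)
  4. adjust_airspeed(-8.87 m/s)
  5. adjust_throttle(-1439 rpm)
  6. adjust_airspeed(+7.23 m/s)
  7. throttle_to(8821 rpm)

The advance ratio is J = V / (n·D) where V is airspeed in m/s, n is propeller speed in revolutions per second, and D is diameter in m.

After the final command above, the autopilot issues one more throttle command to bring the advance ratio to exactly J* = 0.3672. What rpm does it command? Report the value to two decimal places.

rpm = 2848.85

set_propeller: D = 3.037 m, P = 2.534 m (p = P/D = 0.834376); state ← (V=0, rpm=0)
throttle_to(3011): rpm ← 3011
set_airspeed(54.59): V ← 54.59 m/s
adjust_airspeed(-8.87): V ← 54.59 -8.87 = 45.72 m/s
adjust_throttle(-1439): rpm ← 3011 -1439 = 1572
adjust_airspeed(+7.23): V ← 45.72 +7.23 = 52.95 m/s
throttle_to(8821): rpm ← 8821
final state: V = 52.95 m/s, rpm = 8821 → n = rpm/60 = 147.016667 rev/s
target J* = 0.3672; solve J* = V/(n·D) for n: n = V/(J*·D) = 52.95/(0.3672 × 3.037) = 47.480852 rev/s
rpm = 60·n = 2848.851098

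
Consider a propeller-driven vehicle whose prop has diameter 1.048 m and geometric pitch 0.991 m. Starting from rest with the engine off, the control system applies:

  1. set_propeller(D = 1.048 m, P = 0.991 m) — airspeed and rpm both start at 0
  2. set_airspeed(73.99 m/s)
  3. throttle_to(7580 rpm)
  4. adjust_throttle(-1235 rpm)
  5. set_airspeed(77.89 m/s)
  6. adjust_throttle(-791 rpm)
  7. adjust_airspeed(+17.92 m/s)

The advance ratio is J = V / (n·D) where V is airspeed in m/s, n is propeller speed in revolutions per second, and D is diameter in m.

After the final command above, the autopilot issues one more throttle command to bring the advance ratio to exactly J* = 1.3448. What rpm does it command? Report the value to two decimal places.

set_propeller: D = 1.048 m, P = 0.991 m (p = P/D = 0.945611); state ← (V=0, rpm=0)
set_airspeed(73.99): V ← 73.99 m/s
throttle_to(7580): rpm ← 7580
adjust_throttle(-1235): rpm ← 7580 -1235 = 6345
set_airspeed(77.89): V ← 77.89 m/s
adjust_throttle(-791): rpm ← 6345 -791 = 5554
adjust_airspeed(+17.92): V ← 77.89 +17.92 = 95.81 m/s
final state: V = 95.81 m/s, rpm = 5554 → n = rpm/60 = 92.566667 rev/s
target J* = 1.3448; solve J* = V/(n·D) for n: n = V/(J*·D) = 95.81/(1.3448 × 1.048) = 67.981674 rev/s
rpm = 60·n = 4078.900464

rpm = 4078.90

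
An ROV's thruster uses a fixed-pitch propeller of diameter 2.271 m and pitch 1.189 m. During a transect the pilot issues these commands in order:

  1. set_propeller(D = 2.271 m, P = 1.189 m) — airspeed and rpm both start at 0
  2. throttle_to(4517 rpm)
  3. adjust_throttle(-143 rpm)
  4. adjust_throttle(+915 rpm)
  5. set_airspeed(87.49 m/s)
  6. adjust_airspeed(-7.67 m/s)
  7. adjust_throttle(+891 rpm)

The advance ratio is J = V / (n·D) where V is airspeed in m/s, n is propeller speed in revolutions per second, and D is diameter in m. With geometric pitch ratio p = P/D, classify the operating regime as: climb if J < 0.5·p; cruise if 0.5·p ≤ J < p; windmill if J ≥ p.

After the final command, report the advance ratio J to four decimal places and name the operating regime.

J = 0.3412, regime = cruise

set_propeller: D = 2.271 m, P = 1.189 m (p = P/D = 0.523558); state ← (V=0, rpm=0)
throttle_to(4517): rpm ← 4517
adjust_throttle(-143): rpm ← 4517 -143 = 4374
adjust_throttle(+915): rpm ← 4374 +915 = 5289
set_airspeed(87.49): V ← 87.49 m/s
adjust_airspeed(-7.67): V ← 87.49 -7.67 = 79.82 m/s
adjust_throttle(+891): rpm ← 5289 +891 = 6180
final state: V = 79.82 m/s, rpm = 6180 → n = rpm/60 = 103.000000 rev/s
J = V / (n·D) = 79.82 / (103.000000 × 2.271) = 0.341238
regime bands: climb J<0.2618 | cruise [0.2618, 0.5236) | windmill J≥0.5236
J = 0.3412 → cruise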